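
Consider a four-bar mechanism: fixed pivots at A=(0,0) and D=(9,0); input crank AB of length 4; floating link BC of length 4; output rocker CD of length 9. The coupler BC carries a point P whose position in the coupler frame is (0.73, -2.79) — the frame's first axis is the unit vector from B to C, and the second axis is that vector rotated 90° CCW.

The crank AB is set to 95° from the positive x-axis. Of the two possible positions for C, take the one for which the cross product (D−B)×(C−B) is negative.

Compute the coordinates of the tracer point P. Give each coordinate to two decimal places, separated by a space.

A=(0,0), D=(9.00,0)
B = A + 4.00·(cos95°, sin95°) = (-0.3486, 3.9848)
|BD| = 10.1624
circle(B,4.00) ∩ circle(D,9.00): a=1.8832, h=3.5290
  candidates: C₊=(2.7675,6.4927) cross=35.863; C₋=(-0.0000,0.0000) cross=-35.863
  mode - wants cross < 0 → take C=(-0.0000,0.0000) (cross=-35.863)
ex = (C−B)/|BC| = (0.0872,-0.9962); ey = (0.9962,0.0872)
P = B + 0.73·ex + -2.79·ey = (-3.0644,3.0144)

-3.06 3.01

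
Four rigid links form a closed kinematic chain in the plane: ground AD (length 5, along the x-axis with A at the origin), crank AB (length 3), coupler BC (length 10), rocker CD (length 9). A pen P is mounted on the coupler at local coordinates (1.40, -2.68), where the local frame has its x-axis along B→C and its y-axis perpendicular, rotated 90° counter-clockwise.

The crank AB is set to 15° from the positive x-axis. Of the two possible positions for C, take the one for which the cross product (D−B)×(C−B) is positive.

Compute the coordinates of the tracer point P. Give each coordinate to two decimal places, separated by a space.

5.64 -0.51

A=(0,0), D=(5.00,0)
B = A + 3.00·(cos15°, sin15°) = (2.8978, 0.7765)
|BD| = 2.2410
circle(B,10.00) ∩ circle(D,9.00): a=5.3596, h=8.4424
  candidates: C₊=(10.8505,6.8390) cross=18.920; C₋=(5.0004,-9.0000) cross=-18.920
  mode + wants cross > 0 → take C=(10.8505,6.8390) (cross=18.920)
ex = (C−B)/|BC| = (0.7953,0.6063); ey = (-0.6063,0.7953)
P = B + 1.40·ex + -2.68·ey = (5.6359,-0.5061)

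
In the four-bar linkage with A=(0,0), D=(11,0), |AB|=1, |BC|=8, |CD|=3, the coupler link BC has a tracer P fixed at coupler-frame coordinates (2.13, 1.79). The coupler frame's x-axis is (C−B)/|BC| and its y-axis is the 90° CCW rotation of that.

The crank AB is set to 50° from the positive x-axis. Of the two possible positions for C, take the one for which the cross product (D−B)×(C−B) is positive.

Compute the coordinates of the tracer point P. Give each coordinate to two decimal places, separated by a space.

A=(0,0), D=(11.00,0)
B = A + 1.00·(cos50°, sin50°) = (0.6428, 0.7660)
|BD| = 10.3855
circle(B,8.00) ∩ circle(D,3.00): a=7.8407, h=1.5887
  candidates: C₊=(8.5793,1.7720) cross=16.499; C₋=(8.3449,-1.3966) cross=-16.499
  mode + wants cross > 0 → take C=(8.5793,1.7720) (cross=16.499)
ex = (C−B)/|BC| = (0.9921,0.1257); ey = (-0.1257,0.9921)
P = B + 2.13·ex + 1.79·ey = (2.5308,2.8097)

2.53 2.81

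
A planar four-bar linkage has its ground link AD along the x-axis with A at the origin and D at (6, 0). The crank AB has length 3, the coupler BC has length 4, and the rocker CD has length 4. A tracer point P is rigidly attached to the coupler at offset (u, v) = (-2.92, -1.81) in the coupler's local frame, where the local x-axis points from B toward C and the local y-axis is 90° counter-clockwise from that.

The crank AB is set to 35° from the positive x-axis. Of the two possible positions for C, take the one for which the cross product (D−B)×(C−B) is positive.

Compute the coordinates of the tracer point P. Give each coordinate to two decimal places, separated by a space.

A=(0,0), D=(6.00,0)
B = A + 3.00·(cos35°, sin35°) = (2.4575, 1.7207)
|BD| = 3.9383
circle(B,4.00) ∩ circle(D,4.00): a=1.9692, h=3.4817
  candidates: C₊=(5.7500,3.9922) cross=13.712; C₋=(2.7075,-2.2714) cross=-13.712
  mode + wants cross > 0 → take C=(5.7500,3.9922) (cross=13.712)
ex = (C−B)/|BC| = (0.8231,0.5679); ey = (-0.5679,0.8231)
P = B + -2.92·ex + -1.81·ey = (1.0818,-1.4273)

1.08 -1.43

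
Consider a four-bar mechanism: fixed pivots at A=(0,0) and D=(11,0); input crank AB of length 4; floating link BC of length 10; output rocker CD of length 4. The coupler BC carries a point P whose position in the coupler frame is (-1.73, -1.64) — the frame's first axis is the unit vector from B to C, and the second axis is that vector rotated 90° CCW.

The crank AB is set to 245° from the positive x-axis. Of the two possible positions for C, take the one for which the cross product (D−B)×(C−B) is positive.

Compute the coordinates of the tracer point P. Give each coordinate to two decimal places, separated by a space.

A=(0,0), D=(11.00,0)
B = A + 4.00·(cos245°, sin245°) = (-1.6905, -3.6252)
|BD| = 13.1981
circle(B,10.00) ∩ circle(D,4.00): a=9.7813, h=2.0798
  candidates: C₊=(7.1434,1.0613) cross=27.449; C₋=(8.2859,-2.9383) cross=-27.449
  mode + wants cross > 0 → take C=(7.1434,1.0613) (cross=27.449)
ex = (C−B)/|BC| = (0.8834,0.4687); ey = (-0.4687,0.8834)
P = B + -1.73·ex + -1.64·ey = (-2.4501,-5.8847)

-2.45 -5.88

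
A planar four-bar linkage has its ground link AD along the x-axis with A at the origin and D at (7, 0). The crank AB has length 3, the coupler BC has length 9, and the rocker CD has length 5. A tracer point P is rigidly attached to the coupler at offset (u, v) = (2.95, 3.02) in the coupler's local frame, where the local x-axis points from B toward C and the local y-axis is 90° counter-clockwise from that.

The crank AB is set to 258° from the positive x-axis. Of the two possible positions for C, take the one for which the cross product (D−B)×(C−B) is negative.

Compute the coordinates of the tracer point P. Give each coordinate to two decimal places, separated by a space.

2.90 -0.62

A=(0,0), D=(7.00,0)
B = A + 3.00·(cos258°, sin258°) = (-0.6237, -2.9344)
|BD| = 8.1690
circle(B,9.00) ∩ circle(D,5.00): a=7.5121, h=4.9567
  candidates: C₊=(4.6064,4.3899) cross=40.491; C₋=(8.1675,-4.8618) cross=-40.491
  mode - wants cross < 0 → take C=(8.1675,-4.8618) (cross=-40.491)
ex = (C−B)/|BC| = (0.9768,-0.2141); ey = (0.2141,0.9768)
P = B + 2.95·ex + 3.02·ey = (2.9046,-0.6162)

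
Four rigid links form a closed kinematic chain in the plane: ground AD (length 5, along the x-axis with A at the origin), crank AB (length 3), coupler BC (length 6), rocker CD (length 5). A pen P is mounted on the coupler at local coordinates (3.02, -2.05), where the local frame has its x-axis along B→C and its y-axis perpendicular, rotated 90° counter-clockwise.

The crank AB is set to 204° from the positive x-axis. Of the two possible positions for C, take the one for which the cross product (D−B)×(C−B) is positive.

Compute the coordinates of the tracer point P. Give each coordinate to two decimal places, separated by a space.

0.79 -0.31

A=(0,0), D=(5.00,0)
B = A + 3.00·(cos204°, sin204°) = (-2.7406, -1.2202)
|BD| = 7.8362
circle(B,6.00) ∩ circle(D,5.00): a=4.6200, h=3.8283
  candidates: C₊=(1.2269,3.2808) cross=29.999; C₋=(2.4191,-4.2824) cross=-29.999
  mode + wants cross > 0 → take C=(1.2269,3.2808) (cross=29.999)
ex = (C−B)/|BC| = (0.6613,0.7502); ey = (-0.7502,0.6613)
P = B + 3.02·ex + -2.05·ey = (0.7942,-0.3103)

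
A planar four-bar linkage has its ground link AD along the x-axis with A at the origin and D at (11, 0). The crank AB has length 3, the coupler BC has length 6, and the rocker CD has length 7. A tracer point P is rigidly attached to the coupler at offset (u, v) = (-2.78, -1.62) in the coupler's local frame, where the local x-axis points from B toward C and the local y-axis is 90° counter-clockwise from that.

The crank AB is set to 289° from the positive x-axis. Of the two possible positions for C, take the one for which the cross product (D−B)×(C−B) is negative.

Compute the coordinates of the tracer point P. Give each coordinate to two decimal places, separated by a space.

-2.22 -3.16

A=(0,0), D=(11.00,0)
B = A + 3.00·(cos289°, sin289°) = (0.9767, -2.8366)
|BD| = 10.4169
circle(B,6.00) ∩ circle(D,7.00): a=4.5845, h=3.8707
  candidates: C₊=(4.3339,2.1363) cross=40.321; C₋=(6.4420,-5.3126) cross=-40.321
  mode - wants cross < 0 → take C=(6.4420,-5.3126) (cross=-40.321)
ex = (C−B)/|BC| = (0.9109,-0.4127); ey = (0.4127,0.9109)
P = B + -2.78·ex + -1.62·ey = (-2.2241,-3.1649)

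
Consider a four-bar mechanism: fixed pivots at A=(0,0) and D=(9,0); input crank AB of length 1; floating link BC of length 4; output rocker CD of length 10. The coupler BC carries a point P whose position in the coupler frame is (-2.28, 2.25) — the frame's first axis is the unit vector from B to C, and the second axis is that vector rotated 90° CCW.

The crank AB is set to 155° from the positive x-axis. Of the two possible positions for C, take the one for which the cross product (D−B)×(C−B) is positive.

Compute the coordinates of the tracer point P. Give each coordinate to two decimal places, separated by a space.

-3.61 -1.30

A=(0,0), D=(9.00,0)
B = A + 1.00·(cos155°, sin155°) = (-0.9063, 0.4226)
|BD| = 9.9153
circle(B,4.00) ∩ circle(D,10.00): a=0.7218, h=3.9343
  candidates: C₊=(-0.0175,4.3226) cross=39.010; C₋=(-0.3529,-3.5389) cross=-39.010
  mode + wants cross > 0 → take C=(-0.0175,4.3226) (cross=39.010)
ex = (C−B)/|BC| = (0.2222,0.9750); ey = (-0.9750,0.2222)
P = B + -2.28·ex + 2.25·ey = (-3.6067,-1.3004)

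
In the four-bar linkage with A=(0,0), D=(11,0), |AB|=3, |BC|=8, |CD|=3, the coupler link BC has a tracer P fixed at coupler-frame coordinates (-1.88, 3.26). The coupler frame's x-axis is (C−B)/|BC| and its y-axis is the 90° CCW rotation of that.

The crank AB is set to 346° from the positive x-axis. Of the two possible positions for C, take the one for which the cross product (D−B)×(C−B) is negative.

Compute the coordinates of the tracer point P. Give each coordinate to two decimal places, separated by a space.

2.02 2.93

A=(0,0), D=(11.00,0)
B = A + 3.00·(cos346°, sin346°) = (2.9109, -0.7258)
|BD| = 8.1216
circle(B,8.00) ∩ circle(D,3.00): a=7.4468, h=2.9231
  candidates: C₊=(10.0667,2.8511) cross=23.740; C₋=(10.5891,-2.9717) cross=-23.740
  mode - wants cross < 0 → take C=(10.5891,-2.9717) (cross=-23.740)
ex = (C−B)/|BC| = (0.9598,-0.2807); ey = (0.2807,0.9598)
P = B + -1.88·ex + 3.26·ey = (2.0217,2.9309)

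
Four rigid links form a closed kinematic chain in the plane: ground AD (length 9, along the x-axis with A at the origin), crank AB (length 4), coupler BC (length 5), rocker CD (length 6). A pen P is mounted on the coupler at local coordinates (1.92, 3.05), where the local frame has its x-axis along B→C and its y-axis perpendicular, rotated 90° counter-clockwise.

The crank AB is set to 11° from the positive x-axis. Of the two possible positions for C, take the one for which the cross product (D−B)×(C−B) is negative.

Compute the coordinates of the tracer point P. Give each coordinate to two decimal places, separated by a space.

7.23 -0.67

A=(0,0), D=(9.00,0)
B = A + 4.00·(cos11°, sin11°) = (3.9265, 0.7632)
|BD| = 5.1306
circle(B,5.00) ∩ circle(D,6.00): a=1.4933, h=4.7718
  candidates: C₊=(6.1130,5.2598) cross=24.482; C₋=(4.6933,-4.1776) cross=-24.482
  mode - wants cross < 0 → take C=(4.6933,-4.1776) (cross=-24.482)
ex = (C−B)/|BC| = (0.1534,-0.9882); ey = (0.9882,0.1534)
P = B + 1.92·ex + 3.05·ey = (7.2349,-0.6663)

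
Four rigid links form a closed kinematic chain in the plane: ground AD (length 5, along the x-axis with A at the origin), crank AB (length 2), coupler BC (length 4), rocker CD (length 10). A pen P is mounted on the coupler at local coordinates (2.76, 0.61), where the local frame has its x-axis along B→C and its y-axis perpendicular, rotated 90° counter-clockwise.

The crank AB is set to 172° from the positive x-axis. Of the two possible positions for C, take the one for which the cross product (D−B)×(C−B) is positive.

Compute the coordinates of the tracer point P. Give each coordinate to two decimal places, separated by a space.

-4.12 2.12

A=(0,0), D=(5.00,0)
B = A + 2.00·(cos172°, sin172°) = (-1.9805, 0.2783)
|BD| = 6.9861
circle(B,4.00) ∩ circle(D,10.00): a=-2.5189, h=3.1073
  candidates: C₊=(-4.3736,3.4835) cross=21.708; C₋=(-4.6212,-2.7261) cross=-21.708
  mode + wants cross > 0 → take C=(-4.3736,3.4835) (cross=21.708)
ex = (C−B)/|BC| = (-0.5983,0.8013); ey = (-0.8013,-0.5983)
P = B + 2.76·ex + 0.61·ey = (-4.1206,2.1250)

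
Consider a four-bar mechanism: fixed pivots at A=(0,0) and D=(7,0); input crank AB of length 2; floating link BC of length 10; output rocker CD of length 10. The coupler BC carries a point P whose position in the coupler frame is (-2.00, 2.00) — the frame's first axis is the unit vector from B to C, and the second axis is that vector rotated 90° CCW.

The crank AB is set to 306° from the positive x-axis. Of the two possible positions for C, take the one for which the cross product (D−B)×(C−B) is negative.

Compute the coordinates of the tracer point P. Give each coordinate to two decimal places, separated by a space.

1.76 1.15

A=(0,0), D=(7.00,0)
B = A + 2.00·(cos306°, sin306°) = (1.1756, -1.6180)
|BD| = 6.0450
circle(B,10.00) ∩ circle(D,10.00): a=3.0225, h=9.5323
  candidates: C₊=(1.5363,8.3755) cross=57.623; C₋=(6.6392,-9.9935) cross=-57.623
  mode - wants cross < 0 → take C=(6.6392,-9.9935) (cross=-57.623)
ex = (C−B)/|BC| = (0.5464,-0.8375); ey = (0.8375,0.5464)
P = B + -2.00·ex + 2.00·ey = (1.7579,1.1498)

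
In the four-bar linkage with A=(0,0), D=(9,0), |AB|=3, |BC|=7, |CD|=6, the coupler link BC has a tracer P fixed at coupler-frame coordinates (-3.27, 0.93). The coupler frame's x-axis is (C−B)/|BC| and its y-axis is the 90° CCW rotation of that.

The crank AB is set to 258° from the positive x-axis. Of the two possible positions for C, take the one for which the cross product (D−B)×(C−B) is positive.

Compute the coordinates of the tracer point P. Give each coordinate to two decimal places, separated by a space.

A=(0,0), D=(9.00,0)
B = A + 3.00·(cos258°, sin258°) = (-0.6237, -2.9344)
|BD| = 10.0612
circle(B,7.00) ∩ circle(D,6.00): a=5.6766, h=4.0958
  candidates: C₊=(3.6115,2.6390) cross=41.209; C₋=(6.0007,-5.1965) cross=-41.209
  mode + wants cross > 0 → take C=(3.6115,2.6390) (cross=41.209)
ex = (C−B)/|BC| = (0.6050,0.7962); ey = (-0.7962,0.6050)
P = B + -3.27·ex + 0.93·ey = (-3.3427,-4.9753)

-3.34 -4.98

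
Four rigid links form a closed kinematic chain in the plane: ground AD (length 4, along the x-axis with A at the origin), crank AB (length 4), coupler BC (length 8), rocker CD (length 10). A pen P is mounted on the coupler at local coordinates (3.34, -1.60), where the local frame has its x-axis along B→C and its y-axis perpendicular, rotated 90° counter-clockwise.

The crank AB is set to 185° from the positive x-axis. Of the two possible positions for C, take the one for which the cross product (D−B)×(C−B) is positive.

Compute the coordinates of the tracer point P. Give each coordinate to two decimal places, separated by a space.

A=(0,0), D=(4.00,0)
B = A + 4.00·(cos185°, sin185°) = (-3.9848, -0.3486)
|BD| = 7.9924
circle(B,8.00) ∩ circle(D,10.00): a=1.7440, h=7.8076
  candidates: C₊=(-2.5830,7.5276) cross=62.401; C₋=(-1.9018,-8.0727) cross=-62.401
  mode + wants cross > 0 → take C=(-2.5830,7.5276) (cross=62.401)
ex = (C−B)/|BC| = (0.1752,0.9845); ey = (-0.9845,0.1752)
P = B + 3.34·ex + -1.60·ey = (-1.8243,2.6593)

-1.82 2.66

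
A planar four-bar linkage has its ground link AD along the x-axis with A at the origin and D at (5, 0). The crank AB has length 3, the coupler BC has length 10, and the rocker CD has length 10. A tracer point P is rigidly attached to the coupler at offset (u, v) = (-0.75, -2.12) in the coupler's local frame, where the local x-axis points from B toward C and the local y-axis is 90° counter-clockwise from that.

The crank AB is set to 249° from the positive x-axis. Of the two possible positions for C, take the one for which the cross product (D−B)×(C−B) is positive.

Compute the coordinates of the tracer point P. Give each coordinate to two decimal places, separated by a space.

1.10 -3.36

A=(0,0), D=(5.00,0)
B = A + 3.00·(cos249°, sin249°) = (-1.0751, -2.8007)
|BD| = 6.6896
circle(B,10.00) ∩ circle(D,10.00): a=3.3448, h=9.4240
  candidates: C₊=(-1.9831,7.1580) cross=63.043; C₋=(5.9080,-9.9587) cross=-63.043
  mode + wants cross > 0 → take C=(-1.9831,7.1580) (cross=63.043)
ex = (C−B)/|BC| = (-0.0908,0.9959); ey = (-0.9959,-0.0908)
P = B + -0.75·ex + -2.12·ey = (1.1042,-3.3551)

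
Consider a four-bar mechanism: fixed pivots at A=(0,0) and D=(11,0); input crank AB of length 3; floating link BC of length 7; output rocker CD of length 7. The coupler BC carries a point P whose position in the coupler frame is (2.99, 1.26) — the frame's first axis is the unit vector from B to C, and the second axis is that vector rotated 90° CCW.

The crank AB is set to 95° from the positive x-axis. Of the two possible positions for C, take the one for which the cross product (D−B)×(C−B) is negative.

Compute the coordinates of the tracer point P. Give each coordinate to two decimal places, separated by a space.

A=(0,0), D=(11.00,0)
B = A + 3.00·(cos95°, sin95°) = (-0.2615, 2.9886)
|BD| = 11.6513
circle(B,7.00) ∩ circle(D,7.00): a=5.8256, h=3.8810
  candidates: C₊=(6.3647,5.2454) cross=45.218; C₋=(4.3738,-2.2568) cross=-45.218
  mode - wants cross < 0 → take C=(4.3738,-2.2568) (cross=-45.218)
ex = (C−B)/|BC| = (0.6622,-0.7493); ey = (0.7493,0.6622)
P = B + 2.99·ex + 1.26·ey = (2.6626,1.5824)

2.66 1.58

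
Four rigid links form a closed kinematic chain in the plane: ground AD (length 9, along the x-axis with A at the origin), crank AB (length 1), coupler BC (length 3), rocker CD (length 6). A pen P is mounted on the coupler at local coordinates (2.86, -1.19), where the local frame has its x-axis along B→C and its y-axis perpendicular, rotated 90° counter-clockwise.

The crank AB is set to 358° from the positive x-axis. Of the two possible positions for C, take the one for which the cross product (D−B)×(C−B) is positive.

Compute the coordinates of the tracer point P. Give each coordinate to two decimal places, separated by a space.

3.96 0.88

A=(0,0), D=(9.00,0)
B = A + 1.00·(cos358°, sin358°) = (0.9994, -0.0349)
|BD| = 8.0007
circle(B,3.00) ∩ circle(D,6.00): a=2.3130, h=1.9105
  candidates: C₊=(3.3040,1.8857) cross=15.285; C₋=(3.3207,-1.9353) cross=-15.285
  mode + wants cross > 0 → take C=(3.3040,1.8857) (cross=15.285)
ex = (C−B)/|BC| = (0.7682,0.6402); ey = (-0.6402,0.7682)
P = B + 2.86·ex + -1.19·ey = (3.9583,0.8819)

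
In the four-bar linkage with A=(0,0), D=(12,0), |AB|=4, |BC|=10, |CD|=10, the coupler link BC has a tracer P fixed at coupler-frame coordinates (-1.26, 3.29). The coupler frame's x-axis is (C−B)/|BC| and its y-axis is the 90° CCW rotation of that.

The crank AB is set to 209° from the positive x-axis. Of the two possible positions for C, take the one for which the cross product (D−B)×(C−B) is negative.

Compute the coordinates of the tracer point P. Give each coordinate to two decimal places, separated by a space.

A=(0,0), D=(12.00,0)
B = A + 4.00·(cos209°, sin209°) = (-3.4985, -1.9392)
|BD| = 15.6193
circle(B,10.00) ∩ circle(D,10.00): a=7.8097, h=6.2457
  candidates: C₊=(3.4753,5.2278) cross=97.554; C₋=(5.0262,-7.1670) cross=-97.554
  mode - wants cross < 0 → take C=(5.0262,-7.1670) (cross=-97.554)
ex = (C−B)/|BC| = (0.8525,-0.5228); ey = (0.5228,0.8525)
P = B + -1.26·ex + 3.29·ey = (-2.8526,1.5241)

-2.85 1.52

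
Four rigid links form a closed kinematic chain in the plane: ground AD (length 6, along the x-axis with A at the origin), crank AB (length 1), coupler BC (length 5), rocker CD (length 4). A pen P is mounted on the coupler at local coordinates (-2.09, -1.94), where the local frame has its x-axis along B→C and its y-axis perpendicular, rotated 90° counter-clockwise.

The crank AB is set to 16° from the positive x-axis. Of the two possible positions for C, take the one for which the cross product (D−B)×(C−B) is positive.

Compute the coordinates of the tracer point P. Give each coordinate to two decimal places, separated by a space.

0.80 -2.57

A=(0,0), D=(6.00,0)
B = A + 1.00·(cos16°, sin16°) = (0.9613, 0.2756)
|BD| = 5.0463
circle(B,5.00) ∩ circle(D,4.00): a=3.4149, h=3.6522
  candidates: C₊=(4.5705,3.7359) cross=18.430; C₋=(4.1716,-3.5576) cross=-18.430
  mode + wants cross > 0 → take C=(4.5705,3.7359) (cross=18.430)
ex = (C−B)/|BC| = (0.7219,0.6920); ey = (-0.6920,0.7219)
P = B + -2.09·ex + -1.94·ey = (0.7952,-2.5711)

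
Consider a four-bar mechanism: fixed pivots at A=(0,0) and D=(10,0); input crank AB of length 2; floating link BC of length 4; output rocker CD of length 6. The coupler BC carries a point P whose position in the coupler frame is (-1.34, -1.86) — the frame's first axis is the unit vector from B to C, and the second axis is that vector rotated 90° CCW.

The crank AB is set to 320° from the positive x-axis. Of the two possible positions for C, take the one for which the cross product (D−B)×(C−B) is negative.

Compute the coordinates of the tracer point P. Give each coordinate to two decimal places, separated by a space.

-0.56 -2.22

A=(0,0), D=(10.00,0)
B = A + 2.00·(cos320°, sin320°) = (1.5321, -1.2856)
|BD| = 8.5649
circle(B,4.00) ∩ circle(D,6.00): a=3.1149, h=2.5094
  candidates: C₊=(4.2351,1.6630) cross=21.493; C₋=(4.9884,-3.2990) cross=-21.493
  mode - wants cross < 0 → take C=(4.9884,-3.2990) (cross=-21.493)
ex = (C−B)/|BC| = (0.8641,-0.5034); ey = (0.5034,0.8641)
P = B + -1.34·ex + -1.86·ey = (-0.5620,-2.2182)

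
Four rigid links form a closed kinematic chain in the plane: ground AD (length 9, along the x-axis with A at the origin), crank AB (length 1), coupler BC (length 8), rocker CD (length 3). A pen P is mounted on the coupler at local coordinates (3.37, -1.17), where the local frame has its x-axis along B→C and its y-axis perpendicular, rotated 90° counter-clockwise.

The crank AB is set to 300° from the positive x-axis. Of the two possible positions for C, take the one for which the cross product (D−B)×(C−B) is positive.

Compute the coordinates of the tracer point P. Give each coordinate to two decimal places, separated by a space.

A=(0,0), D=(9.00,0)
B = A + 1.00·(cos300°, sin300°) = (0.5000, -0.8660)
|BD| = 8.5440
circle(B,8.00) ∩ circle(D,3.00): a=7.4906, h=2.8090
  candidates: C₊=(7.6673,2.6878) cross=24.000; C₋=(8.2368,-2.9013) cross=-24.000
  mode + wants cross > 0 → take C=(7.6673,2.6878) (cross=24.000)
ex = (C−B)/|BC| = (0.8959,0.4442); ey = (-0.4442,0.8959)
P = B + 3.37·ex + -1.17·ey = (4.0390,-0.4172)

4.04 -0.42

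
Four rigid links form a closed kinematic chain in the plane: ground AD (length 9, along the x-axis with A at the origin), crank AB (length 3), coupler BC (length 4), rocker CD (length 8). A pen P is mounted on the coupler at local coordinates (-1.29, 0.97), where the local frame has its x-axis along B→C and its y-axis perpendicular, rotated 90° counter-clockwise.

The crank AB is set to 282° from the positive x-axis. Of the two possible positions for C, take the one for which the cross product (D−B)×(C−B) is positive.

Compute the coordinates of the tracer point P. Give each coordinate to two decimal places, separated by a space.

-0.48 -4.11

A=(0,0), D=(9.00,0)
B = A + 3.00·(cos282°, sin282°) = (0.6237, -2.9344)
|BD| = 8.8754
circle(B,4.00) ∩ circle(D,8.00): a=1.7336, h=3.6048
  candidates: C₊=(1.0680,1.0408) cross=31.994; C₋=(3.4517,-5.7633) cross=-31.994
  mode + wants cross > 0 → take C=(1.0680,1.0408) (cross=31.994)
ex = (C−B)/|BC| = (0.1111,0.9938); ey = (-0.9938,0.1111)
P = B + -1.29·ex + 0.97·ey = (-0.4835,-4.1087)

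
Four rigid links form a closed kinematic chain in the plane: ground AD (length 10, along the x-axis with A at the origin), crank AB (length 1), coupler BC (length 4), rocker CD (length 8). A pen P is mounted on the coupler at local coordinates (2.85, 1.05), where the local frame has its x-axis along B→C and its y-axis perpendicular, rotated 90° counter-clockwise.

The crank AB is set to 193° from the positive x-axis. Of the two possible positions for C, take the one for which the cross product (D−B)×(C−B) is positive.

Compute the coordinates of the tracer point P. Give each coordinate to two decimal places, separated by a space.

A=(0,0), D=(10.00,0)
B = A + 1.00·(cos193°, sin193°) = (-0.9744, -0.2250)
|BD| = 10.9767
circle(B,4.00) ∩ circle(D,8.00): a=3.3019, h=2.2578
  candidates: C₊=(2.2805,2.1000) cross=24.783; C₋=(2.3731,-2.4146) cross=-24.783
  mode + wants cross > 0 → take C=(2.2805,2.1000) (cross=24.783)
ex = (C−B)/|BC| = (0.8137,0.5812); ey = (-0.5812,0.8137)
P = B + 2.85·ex + 1.05·ey = (0.7345,2.2860)

0.73 2.29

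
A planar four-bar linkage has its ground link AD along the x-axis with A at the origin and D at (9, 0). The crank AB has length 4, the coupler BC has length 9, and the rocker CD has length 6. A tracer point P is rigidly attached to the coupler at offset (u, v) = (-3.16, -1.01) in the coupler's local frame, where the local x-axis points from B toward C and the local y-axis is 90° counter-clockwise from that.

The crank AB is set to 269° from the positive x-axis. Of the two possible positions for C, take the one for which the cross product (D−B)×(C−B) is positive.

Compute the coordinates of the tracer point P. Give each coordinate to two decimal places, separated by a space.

A=(0,0), D=(9.00,0)
B = A + 4.00·(cos269°, sin269°) = (-0.0698, -3.9994)
|BD| = 9.9124
circle(B,9.00) ∩ circle(D,6.00): a=7.2261, h=5.3650
  candidates: C₊=(4.3774,3.8251) cross=53.181; C₋=(8.7066,-5.9928) cross=-53.181
  mode + wants cross > 0 → take C=(4.3774,3.8251) (cross=53.181)
ex = (C−B)/|BC| = (0.4941,0.8694); ey = (-0.8694,0.4941)
P = B + -3.16·ex + -1.01·ey = (-0.7532,-7.2457)

-0.75 -7.25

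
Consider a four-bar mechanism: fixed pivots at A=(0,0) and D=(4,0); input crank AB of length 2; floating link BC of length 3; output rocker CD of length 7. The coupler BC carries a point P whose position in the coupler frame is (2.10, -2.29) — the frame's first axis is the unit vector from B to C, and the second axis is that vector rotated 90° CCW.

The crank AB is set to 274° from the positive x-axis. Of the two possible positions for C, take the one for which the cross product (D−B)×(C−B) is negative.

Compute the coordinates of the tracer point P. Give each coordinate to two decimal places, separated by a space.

-2.85 -2.84

A=(0,0), D=(4.00,0)
B = A + 2.00·(cos274°, sin274°) = (0.1395, -1.9951)
|BD| = 4.3456
circle(B,3.00) ∩ circle(D,7.00): a=-2.4296, h=1.7598
  candidates: C₊=(-2.8269,-1.5472) cross=7.647; C₋=(-1.2109,-4.6740) cross=-7.647
  mode - wants cross < 0 → take C=(-1.2109,-4.6740) (cross=-7.647)
ex = (C−B)/|BC| = (-0.4501,-0.8930); ey = (0.8930,-0.4501)
P = B + 2.10·ex + -2.29·ey = (-2.8507,-2.8395)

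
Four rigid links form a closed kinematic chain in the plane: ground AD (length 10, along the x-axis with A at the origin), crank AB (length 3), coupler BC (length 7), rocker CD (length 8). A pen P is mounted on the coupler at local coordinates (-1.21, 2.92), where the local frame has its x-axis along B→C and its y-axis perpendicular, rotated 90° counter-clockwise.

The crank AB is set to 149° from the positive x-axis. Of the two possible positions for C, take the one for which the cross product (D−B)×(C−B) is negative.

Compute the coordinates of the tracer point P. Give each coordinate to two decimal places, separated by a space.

A=(0,0), D=(10.00,0)
B = A + 3.00·(cos149°, sin149°) = (-2.5715, 1.5451)
|BD| = 12.6661
circle(B,7.00) ∩ circle(D,8.00): a=5.7409, h=4.0052
  candidates: C₊=(3.6151,4.8201) cross=50.731; C₋=(2.6379,-3.1305) cross=-50.731
  mode - wants cross < 0 → take C=(2.6379,-3.1305) (cross=-50.731)
ex = (C−B)/|BC| = (0.7442,-0.6679); ey = (0.6679,0.7442)
P = B + -1.21·ex + 2.92·ey = (-1.5216,4.5264)

-1.52 4.53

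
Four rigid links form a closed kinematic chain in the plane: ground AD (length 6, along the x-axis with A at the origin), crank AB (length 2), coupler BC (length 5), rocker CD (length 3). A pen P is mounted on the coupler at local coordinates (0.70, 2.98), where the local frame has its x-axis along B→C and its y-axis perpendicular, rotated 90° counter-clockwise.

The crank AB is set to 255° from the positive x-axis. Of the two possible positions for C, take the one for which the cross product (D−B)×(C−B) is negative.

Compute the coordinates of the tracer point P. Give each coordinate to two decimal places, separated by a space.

0.55 0.94

A=(0,0), D=(6.00,0)
B = A + 2.00·(cos255°, sin255°) = (-0.5176, -1.9319)
|BD| = 6.7979
circle(B,5.00) ∩ circle(D,3.00): a=4.5758, h=2.0155
  candidates: C₊=(3.2967,1.3009) cross=13.701; C₋=(4.4423,-2.5639) cross=-13.701
  mode - wants cross < 0 → take C=(4.4423,-2.5639) (cross=-13.701)
ex = (C−B)/|BC| = (0.9920,-0.1264); ey = (0.1264,0.9920)
P = B + 0.70·ex + 2.98·ey = (0.5534,0.9358)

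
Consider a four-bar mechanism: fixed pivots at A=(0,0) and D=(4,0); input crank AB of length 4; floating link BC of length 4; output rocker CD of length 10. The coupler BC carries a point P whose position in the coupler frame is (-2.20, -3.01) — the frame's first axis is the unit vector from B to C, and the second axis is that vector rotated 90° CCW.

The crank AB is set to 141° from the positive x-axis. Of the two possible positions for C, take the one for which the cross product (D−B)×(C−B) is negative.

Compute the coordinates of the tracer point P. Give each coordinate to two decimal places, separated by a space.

-3.60 6.21

A=(0,0), D=(4.00,0)
B = A + 4.00·(cos141°, sin141°) = (-3.1086, 2.5173)
|BD| = 7.5411
circle(B,4.00) ∩ circle(D,10.00): a=-1.7989, h=3.5727
  candidates: C₊=(-3.6117,6.4855) cross=26.942; C₋=(-5.9969,-0.2500) cross=-26.942
  mode - wants cross < 0 → take C=(-5.9969,-0.2500) (cross=-26.942)
ex = (C−B)/|BC| = (-0.7221,-0.6918); ey = (0.6918,-0.7221)
P = B + -2.20·ex + -3.01·ey = (-3.6024,6.2127)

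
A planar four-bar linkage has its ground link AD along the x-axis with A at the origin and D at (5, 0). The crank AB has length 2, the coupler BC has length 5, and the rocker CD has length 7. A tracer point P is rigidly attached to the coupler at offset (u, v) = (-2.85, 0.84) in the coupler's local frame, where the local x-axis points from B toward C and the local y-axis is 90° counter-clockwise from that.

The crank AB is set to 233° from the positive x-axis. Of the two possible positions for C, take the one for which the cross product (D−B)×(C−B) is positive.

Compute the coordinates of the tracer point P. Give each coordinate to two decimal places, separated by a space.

A=(0,0), D=(5.00,0)
B = A + 2.00·(cos233°, sin233°) = (-1.2036, -1.5973)
|BD| = 6.4060
circle(B,5.00) ∩ circle(D,7.00): a=1.3297, h=4.8199
  candidates: C₊=(-1.1177,3.4020) cross=30.876; C₋=(1.2859,-5.9334) cross=-30.876
  mode + wants cross > 0 → take C=(-1.1177,3.4020) (cross=30.876)
ex = (C−B)/|BC| = (0.0172,0.9999); ey = (-0.9999,0.0172)
P = B + -2.85·ex + 0.84·ey = (-2.0925,-4.4324)

-2.09 -4.43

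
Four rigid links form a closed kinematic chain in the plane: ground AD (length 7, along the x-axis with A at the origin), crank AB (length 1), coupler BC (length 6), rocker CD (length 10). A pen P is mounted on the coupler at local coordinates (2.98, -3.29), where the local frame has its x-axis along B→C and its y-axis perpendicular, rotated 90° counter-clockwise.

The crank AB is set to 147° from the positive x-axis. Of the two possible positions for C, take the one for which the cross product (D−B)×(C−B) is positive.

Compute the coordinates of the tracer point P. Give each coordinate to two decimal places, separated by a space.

A=(0,0), D=(7.00,0)
B = A + 1.00·(cos147°, sin147°) = (-0.8387, 0.5446)
|BD| = 7.8576
circle(B,6.00) ∩ circle(D,10.00): a=-0.1437, h=5.9983
  candidates: C₊=(-0.5663,6.5385) cross=47.132; C₋=(-1.3978,-5.4293) cross=-47.132
  mode + wants cross > 0 → take C=(-0.5663,6.5385) (cross=47.132)
ex = (C−B)/|BC| = (0.0454,0.9990); ey = (-0.9990,0.0454)
P = B + 2.98·ex + -3.29·ey = (2.5832,3.3722)

2.58 3.37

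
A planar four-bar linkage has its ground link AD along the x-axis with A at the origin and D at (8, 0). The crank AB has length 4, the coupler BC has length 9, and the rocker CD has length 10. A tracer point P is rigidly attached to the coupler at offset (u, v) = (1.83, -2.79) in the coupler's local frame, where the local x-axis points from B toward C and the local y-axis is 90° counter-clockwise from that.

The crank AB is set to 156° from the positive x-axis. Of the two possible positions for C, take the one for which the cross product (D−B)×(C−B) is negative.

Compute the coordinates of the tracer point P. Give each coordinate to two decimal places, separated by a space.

A=(0,0), D=(8.00,0)
B = A + 4.00·(cos156°, sin156°) = (-3.6542, 1.6269)
|BD| = 11.7672
circle(B,9.00) ∩ circle(D,10.00): a=5.0763, h=7.4318
  candidates: C₊=(2.4009,8.2855) cross=87.451; C₋=(0.3458,-6.4353) cross=-87.451
  mode - wants cross < 0 → take C=(0.3458,-6.4353) (cross=-87.451)
ex = (C−B)/|BC| = (0.4444,-0.8958); ey = (0.8958,0.4444)
P = B + 1.83·ex + -2.79·ey = (-5.3402,-1.2524)

-5.34 -1.25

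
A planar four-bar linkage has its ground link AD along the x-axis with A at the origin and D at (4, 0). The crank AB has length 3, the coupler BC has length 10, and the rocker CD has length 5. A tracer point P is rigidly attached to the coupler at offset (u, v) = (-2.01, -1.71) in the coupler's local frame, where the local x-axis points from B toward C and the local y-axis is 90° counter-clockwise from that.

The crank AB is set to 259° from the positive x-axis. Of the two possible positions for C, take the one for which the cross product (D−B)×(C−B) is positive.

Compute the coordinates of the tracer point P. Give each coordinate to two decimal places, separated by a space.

A=(0,0), D=(4.00,0)
B = A + 3.00·(cos259°, sin259°) = (-0.5724, -2.9449)
|BD| = 5.4387
circle(B,10.00) ∩ circle(D,5.00): a=9.6144, h=2.7502
  candidates: C₊=(6.0214,4.5732) cross=14.958; C₋=(8.9997,-0.0512) cross=-14.958
  mode + wants cross > 0 → take C=(6.0214,4.5732) (cross=14.958)
ex = (C−B)/|BC| = (0.6594,0.7518); ey = (-0.7518,0.6594)
P = B + -2.01·ex + -1.71·ey = (-0.6122,-5.5836)

-0.61 -5.58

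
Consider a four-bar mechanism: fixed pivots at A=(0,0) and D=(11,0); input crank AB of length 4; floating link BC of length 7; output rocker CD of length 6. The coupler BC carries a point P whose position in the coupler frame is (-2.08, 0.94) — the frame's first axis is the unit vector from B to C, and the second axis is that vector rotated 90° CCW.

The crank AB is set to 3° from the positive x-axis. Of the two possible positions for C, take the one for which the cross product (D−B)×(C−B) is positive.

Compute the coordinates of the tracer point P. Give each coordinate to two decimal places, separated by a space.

1.92 -0.74

A=(0,0), D=(11.00,0)
B = A + 4.00·(cos3°, sin3°) = (3.9945, 0.2093)
|BD| = 7.0086
circle(B,7.00) ∩ circle(D,6.00): a=4.4317, h=5.4185
  candidates: C₊=(8.5861,5.4930) cross=37.976; C₋=(8.2624,-5.3391) cross=-37.976
  mode + wants cross > 0 → take C=(8.5861,5.4930) (cross=37.976)
ex = (C−B)/|BC| = (0.6559,0.7548); ey = (-0.7548,0.6559)
P = B + -2.08·ex + 0.94·ey = (1.9206,-0.7441)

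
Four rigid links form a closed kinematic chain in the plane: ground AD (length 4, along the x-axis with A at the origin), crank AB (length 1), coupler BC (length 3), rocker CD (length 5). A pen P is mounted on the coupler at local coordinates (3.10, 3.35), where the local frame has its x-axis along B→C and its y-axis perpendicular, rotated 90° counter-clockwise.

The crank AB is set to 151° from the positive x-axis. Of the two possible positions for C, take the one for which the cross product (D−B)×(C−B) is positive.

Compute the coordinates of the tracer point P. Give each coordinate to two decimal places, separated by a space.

-2.86 4.60

A=(0,0), D=(4.00,0)
B = A + 1.00·(cos151°, sin151°) = (-0.8746, 0.4848)
|BD| = 4.8987
circle(B,3.00) ∩ circle(D,5.00): a=0.8162, h=2.8868
  candidates: C₊=(0.2233,3.2767) cross=14.142; C₋=(-0.3481,-2.4686) cross=-14.142
  mode + wants cross > 0 → take C=(0.2233,3.2767) (cross=14.142)
ex = (C−B)/|BC| = (0.3660,0.9306); ey = (-0.9306,0.3660)
P = B + 3.10·ex + 3.35·ey = (-2.8577,4.5958)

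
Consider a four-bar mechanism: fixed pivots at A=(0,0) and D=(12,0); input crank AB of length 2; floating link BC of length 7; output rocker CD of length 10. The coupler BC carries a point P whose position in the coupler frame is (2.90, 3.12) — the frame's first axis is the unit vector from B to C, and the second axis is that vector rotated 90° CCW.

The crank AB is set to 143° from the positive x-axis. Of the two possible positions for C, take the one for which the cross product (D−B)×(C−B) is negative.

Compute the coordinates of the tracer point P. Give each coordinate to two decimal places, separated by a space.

2.66 0.99

A=(0,0), D=(12.00,0)
B = A + 2.00·(cos143°, sin143°) = (-1.5973, 1.2036)
|BD| = 13.6504
circle(B,7.00) ∩ circle(D,10.00): a=4.9571, h=4.9423
  candidates: C₊=(3.7764,5.6896) cross=67.465; C₋=(2.9048,-4.1566) cross=-67.465
  mode - wants cross < 0 → take C=(2.9048,-4.1566) (cross=-67.465)
ex = (C−B)/|BC| = (0.6431,-0.7657); ey = (0.7657,0.6431)
P = B + 2.90·ex + 3.12·ey = (2.6570,0.9896)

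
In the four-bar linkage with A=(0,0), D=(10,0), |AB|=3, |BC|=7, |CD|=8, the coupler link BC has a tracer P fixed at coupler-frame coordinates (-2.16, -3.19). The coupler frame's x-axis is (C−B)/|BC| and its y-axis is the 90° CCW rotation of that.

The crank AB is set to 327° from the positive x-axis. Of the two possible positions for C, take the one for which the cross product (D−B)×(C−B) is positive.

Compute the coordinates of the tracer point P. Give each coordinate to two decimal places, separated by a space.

A=(0,0), D=(10.00,0)
B = A + 3.00·(cos327°, sin327°) = (2.5160, -1.6339)
|BD| = 7.6603
circle(B,7.00) ∩ circle(D,8.00): a=2.8511, h=6.3931
  candidates: C₊=(3.9378,5.2202) cross=48.973; C₋=(6.6651,-7.2718) cross=-48.973
  mode + wants cross > 0 → take C=(3.9378,5.2202) (cross=48.973)
ex = (C−B)/|BC| = (0.2031,0.9792); ey = (-0.9792,0.2031)
P = B + -2.16·ex + -3.19·ey = (5.2008,-4.3968)

5.20 -4.40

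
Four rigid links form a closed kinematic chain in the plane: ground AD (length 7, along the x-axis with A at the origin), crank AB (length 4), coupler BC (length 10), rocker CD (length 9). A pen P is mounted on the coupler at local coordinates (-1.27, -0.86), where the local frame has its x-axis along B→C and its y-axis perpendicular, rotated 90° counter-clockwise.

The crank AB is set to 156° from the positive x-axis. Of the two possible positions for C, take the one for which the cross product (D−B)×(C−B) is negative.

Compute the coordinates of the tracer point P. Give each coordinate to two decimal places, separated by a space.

-5.04 2.29

A=(0,0), D=(7.00,0)
B = A + 4.00·(cos156°, sin156°) = (-3.6542, 1.6269)
|BD| = 10.7777
circle(B,10.00) ∩ circle(D,9.00): a=6.2703, h=7.7900
  candidates: C₊=(3.7202,8.3811) cross=83.958; C₋=(1.3683,-7.0203) cross=-83.958
  mode - wants cross < 0 → take C=(1.3683,-7.0203) (cross=-83.958)
ex = (C−B)/|BC| = (0.5023,-0.8647); ey = (0.8647,0.5023)
P = B + -1.27·ex + -0.86·ey = (-5.0357,2.2932)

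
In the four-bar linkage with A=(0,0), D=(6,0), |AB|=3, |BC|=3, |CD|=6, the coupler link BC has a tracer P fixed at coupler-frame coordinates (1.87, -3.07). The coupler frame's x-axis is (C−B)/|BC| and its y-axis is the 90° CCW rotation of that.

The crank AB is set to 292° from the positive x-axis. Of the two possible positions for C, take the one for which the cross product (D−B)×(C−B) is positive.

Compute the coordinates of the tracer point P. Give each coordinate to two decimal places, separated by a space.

A=(0,0), D=(6.00,0)
B = A + 3.00·(cos292°, sin292°) = (1.1238, -2.7816)
|BD| = 5.6137
circle(B,3.00) ∩ circle(D,6.00): a=0.4021, h=2.9729
  candidates: C₊=(0.0000,-0.0000) cross=16.689; C₋=(2.9461,-5.1647) cross=-16.689
  mode + wants cross > 0 → take C=(0.0000,-0.0000) (cross=16.689)
ex = (C−B)/|BC| = (-0.3746,0.9272); ey = (-0.9272,-0.3746)
P = B + 1.87·ex + -3.07·ey = (3.2698,0.1023)

3.27 0.10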